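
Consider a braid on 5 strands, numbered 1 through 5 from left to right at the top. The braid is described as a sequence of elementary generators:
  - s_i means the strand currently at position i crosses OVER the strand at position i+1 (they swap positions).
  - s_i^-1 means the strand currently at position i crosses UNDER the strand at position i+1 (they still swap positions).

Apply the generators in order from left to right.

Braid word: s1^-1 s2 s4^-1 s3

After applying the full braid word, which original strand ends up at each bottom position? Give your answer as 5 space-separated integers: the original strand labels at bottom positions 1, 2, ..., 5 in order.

Gen 1 (s1^-1): strand 1 crosses under strand 2. Perm now: [2 1 3 4 5]
Gen 2 (s2): strand 1 crosses over strand 3. Perm now: [2 3 1 4 5]
Gen 3 (s4^-1): strand 4 crosses under strand 5. Perm now: [2 3 1 5 4]
Gen 4 (s3): strand 1 crosses over strand 5. Perm now: [2 3 5 1 4]

Answer: 2 3 5 1 4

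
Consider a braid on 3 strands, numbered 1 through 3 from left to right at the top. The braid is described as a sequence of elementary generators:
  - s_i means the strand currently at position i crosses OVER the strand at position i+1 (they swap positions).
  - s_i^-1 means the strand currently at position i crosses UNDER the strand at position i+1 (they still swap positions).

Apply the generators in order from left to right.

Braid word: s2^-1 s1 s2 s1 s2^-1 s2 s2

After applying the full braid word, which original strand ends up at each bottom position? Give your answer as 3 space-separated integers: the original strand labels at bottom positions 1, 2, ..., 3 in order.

Gen 1 (s2^-1): strand 2 crosses under strand 3. Perm now: [1 3 2]
Gen 2 (s1): strand 1 crosses over strand 3. Perm now: [3 1 2]
Gen 3 (s2): strand 1 crosses over strand 2. Perm now: [3 2 1]
Gen 4 (s1): strand 3 crosses over strand 2. Perm now: [2 3 1]
Gen 5 (s2^-1): strand 3 crosses under strand 1. Perm now: [2 1 3]
Gen 6 (s2): strand 1 crosses over strand 3. Perm now: [2 3 1]
Gen 7 (s2): strand 3 crosses over strand 1. Perm now: [2 1 3]

Answer: 2 1 3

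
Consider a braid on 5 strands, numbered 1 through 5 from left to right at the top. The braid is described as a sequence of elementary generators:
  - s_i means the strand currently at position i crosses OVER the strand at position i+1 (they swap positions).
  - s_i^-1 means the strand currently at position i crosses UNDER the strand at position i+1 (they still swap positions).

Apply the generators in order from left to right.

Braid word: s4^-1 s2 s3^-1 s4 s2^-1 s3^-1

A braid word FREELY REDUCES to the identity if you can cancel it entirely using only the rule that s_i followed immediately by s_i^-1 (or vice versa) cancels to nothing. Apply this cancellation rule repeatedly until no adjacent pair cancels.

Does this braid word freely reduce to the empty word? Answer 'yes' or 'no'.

Answer: no

Derivation:
Gen 1 (s4^-1): push. Stack: [s4^-1]
Gen 2 (s2): push. Stack: [s4^-1 s2]
Gen 3 (s3^-1): push. Stack: [s4^-1 s2 s3^-1]
Gen 4 (s4): push. Stack: [s4^-1 s2 s3^-1 s4]
Gen 5 (s2^-1): push. Stack: [s4^-1 s2 s3^-1 s4 s2^-1]
Gen 6 (s3^-1): push. Stack: [s4^-1 s2 s3^-1 s4 s2^-1 s3^-1]
Reduced word: s4^-1 s2 s3^-1 s4 s2^-1 s3^-1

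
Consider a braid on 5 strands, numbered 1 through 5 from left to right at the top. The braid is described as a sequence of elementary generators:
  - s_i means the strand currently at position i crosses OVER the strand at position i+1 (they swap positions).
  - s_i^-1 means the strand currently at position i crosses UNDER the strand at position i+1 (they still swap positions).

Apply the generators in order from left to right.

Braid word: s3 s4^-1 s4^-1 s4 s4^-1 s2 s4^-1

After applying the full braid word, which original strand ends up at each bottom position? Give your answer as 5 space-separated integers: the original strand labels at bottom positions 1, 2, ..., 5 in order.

Gen 1 (s3): strand 3 crosses over strand 4. Perm now: [1 2 4 3 5]
Gen 2 (s4^-1): strand 3 crosses under strand 5. Perm now: [1 2 4 5 3]
Gen 3 (s4^-1): strand 5 crosses under strand 3. Perm now: [1 2 4 3 5]
Gen 4 (s4): strand 3 crosses over strand 5. Perm now: [1 2 4 5 3]
Gen 5 (s4^-1): strand 5 crosses under strand 3. Perm now: [1 2 4 3 5]
Gen 6 (s2): strand 2 crosses over strand 4. Perm now: [1 4 2 3 5]
Gen 7 (s4^-1): strand 3 crosses under strand 5. Perm now: [1 4 2 5 3]

Answer: 1 4 2 5 3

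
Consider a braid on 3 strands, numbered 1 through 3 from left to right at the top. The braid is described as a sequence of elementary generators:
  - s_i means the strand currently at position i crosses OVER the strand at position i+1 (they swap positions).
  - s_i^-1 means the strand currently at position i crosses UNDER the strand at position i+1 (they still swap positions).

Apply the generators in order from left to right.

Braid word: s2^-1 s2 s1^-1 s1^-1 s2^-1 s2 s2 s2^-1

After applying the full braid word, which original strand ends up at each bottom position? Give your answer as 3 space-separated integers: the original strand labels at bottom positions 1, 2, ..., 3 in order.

Answer: 1 2 3

Derivation:
Gen 1 (s2^-1): strand 2 crosses under strand 3. Perm now: [1 3 2]
Gen 2 (s2): strand 3 crosses over strand 2. Perm now: [1 2 3]
Gen 3 (s1^-1): strand 1 crosses under strand 2. Perm now: [2 1 3]
Gen 4 (s1^-1): strand 2 crosses under strand 1. Perm now: [1 2 3]
Gen 5 (s2^-1): strand 2 crosses under strand 3. Perm now: [1 3 2]
Gen 6 (s2): strand 3 crosses over strand 2. Perm now: [1 2 3]
Gen 7 (s2): strand 2 crosses over strand 3. Perm now: [1 3 2]
Gen 8 (s2^-1): strand 3 crosses under strand 2. Perm now: [1 2 3]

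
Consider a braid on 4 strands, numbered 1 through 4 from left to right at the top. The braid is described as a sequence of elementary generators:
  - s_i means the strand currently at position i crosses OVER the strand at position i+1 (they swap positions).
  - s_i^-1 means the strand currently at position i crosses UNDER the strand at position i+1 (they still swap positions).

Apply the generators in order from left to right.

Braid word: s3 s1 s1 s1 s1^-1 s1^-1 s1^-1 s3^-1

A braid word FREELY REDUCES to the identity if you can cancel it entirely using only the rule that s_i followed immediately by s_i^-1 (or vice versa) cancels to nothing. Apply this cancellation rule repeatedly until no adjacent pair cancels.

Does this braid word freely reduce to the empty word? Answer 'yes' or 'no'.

Gen 1 (s3): push. Stack: [s3]
Gen 2 (s1): push. Stack: [s3 s1]
Gen 3 (s1): push. Stack: [s3 s1 s1]
Gen 4 (s1): push. Stack: [s3 s1 s1 s1]
Gen 5 (s1^-1): cancels prior s1. Stack: [s3 s1 s1]
Gen 6 (s1^-1): cancels prior s1. Stack: [s3 s1]
Gen 7 (s1^-1): cancels prior s1. Stack: [s3]
Gen 8 (s3^-1): cancels prior s3. Stack: []
Reduced word: (empty)

Answer: yes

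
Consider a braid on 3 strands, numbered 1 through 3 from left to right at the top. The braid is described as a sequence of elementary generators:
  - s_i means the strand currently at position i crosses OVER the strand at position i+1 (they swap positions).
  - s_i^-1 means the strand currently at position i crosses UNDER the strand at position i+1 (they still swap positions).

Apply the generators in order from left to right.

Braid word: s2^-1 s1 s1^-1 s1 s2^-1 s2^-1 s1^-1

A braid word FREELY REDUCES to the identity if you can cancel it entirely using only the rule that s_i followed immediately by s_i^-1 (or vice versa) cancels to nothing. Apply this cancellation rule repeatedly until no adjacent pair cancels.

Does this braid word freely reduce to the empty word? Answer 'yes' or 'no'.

Answer: no

Derivation:
Gen 1 (s2^-1): push. Stack: [s2^-1]
Gen 2 (s1): push. Stack: [s2^-1 s1]
Gen 3 (s1^-1): cancels prior s1. Stack: [s2^-1]
Gen 4 (s1): push. Stack: [s2^-1 s1]
Gen 5 (s2^-1): push. Stack: [s2^-1 s1 s2^-1]
Gen 6 (s2^-1): push. Stack: [s2^-1 s1 s2^-1 s2^-1]
Gen 7 (s1^-1): push. Stack: [s2^-1 s1 s2^-1 s2^-1 s1^-1]
Reduced word: s2^-1 s1 s2^-1 s2^-1 s1^-1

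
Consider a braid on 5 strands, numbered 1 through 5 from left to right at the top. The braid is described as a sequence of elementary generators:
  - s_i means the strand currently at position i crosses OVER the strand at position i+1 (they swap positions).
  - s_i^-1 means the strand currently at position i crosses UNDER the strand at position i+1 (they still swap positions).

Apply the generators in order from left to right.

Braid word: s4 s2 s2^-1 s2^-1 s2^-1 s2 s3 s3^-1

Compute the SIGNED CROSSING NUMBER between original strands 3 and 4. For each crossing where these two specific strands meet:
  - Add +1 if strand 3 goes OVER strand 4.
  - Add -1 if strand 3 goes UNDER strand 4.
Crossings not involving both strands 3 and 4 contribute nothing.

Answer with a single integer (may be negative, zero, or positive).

Gen 1: crossing 4x5. Both 3&4? no. Sum: 0
Gen 2: crossing 2x3. Both 3&4? no. Sum: 0
Gen 3: crossing 3x2. Both 3&4? no. Sum: 0
Gen 4: crossing 2x3. Both 3&4? no. Sum: 0
Gen 5: crossing 3x2. Both 3&4? no. Sum: 0
Gen 6: crossing 2x3. Both 3&4? no. Sum: 0
Gen 7: crossing 2x5. Both 3&4? no. Sum: 0
Gen 8: crossing 5x2. Both 3&4? no. Sum: 0

Answer: 0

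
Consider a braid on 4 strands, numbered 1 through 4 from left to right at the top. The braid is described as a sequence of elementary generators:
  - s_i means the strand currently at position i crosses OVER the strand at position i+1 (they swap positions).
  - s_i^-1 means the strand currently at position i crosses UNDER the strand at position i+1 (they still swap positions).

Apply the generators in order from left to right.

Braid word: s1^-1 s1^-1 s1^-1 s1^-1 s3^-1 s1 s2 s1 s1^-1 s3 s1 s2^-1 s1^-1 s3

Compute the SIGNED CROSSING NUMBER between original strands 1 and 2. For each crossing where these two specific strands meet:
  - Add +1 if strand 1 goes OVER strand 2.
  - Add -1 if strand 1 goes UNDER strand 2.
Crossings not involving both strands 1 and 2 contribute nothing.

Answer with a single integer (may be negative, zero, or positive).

Gen 1: 1 under 2. Both 1&2? yes. Contrib: -1. Sum: -1
Gen 2: 2 under 1. Both 1&2? yes. Contrib: +1. Sum: 0
Gen 3: 1 under 2. Both 1&2? yes. Contrib: -1. Sum: -1
Gen 4: 2 under 1. Both 1&2? yes. Contrib: +1. Sum: 0
Gen 5: crossing 3x4. Both 1&2? no. Sum: 0
Gen 6: 1 over 2. Both 1&2? yes. Contrib: +1. Sum: 1
Gen 7: crossing 1x4. Both 1&2? no. Sum: 1
Gen 8: crossing 2x4. Both 1&2? no. Sum: 1
Gen 9: crossing 4x2. Both 1&2? no. Sum: 1
Gen 10: crossing 1x3. Both 1&2? no. Sum: 1
Gen 11: crossing 2x4. Both 1&2? no. Sum: 1
Gen 12: crossing 2x3. Both 1&2? no. Sum: 1
Gen 13: crossing 4x3. Both 1&2? no. Sum: 1
Gen 14: 2 over 1. Both 1&2? yes. Contrib: -1. Sum: 0

Answer: 0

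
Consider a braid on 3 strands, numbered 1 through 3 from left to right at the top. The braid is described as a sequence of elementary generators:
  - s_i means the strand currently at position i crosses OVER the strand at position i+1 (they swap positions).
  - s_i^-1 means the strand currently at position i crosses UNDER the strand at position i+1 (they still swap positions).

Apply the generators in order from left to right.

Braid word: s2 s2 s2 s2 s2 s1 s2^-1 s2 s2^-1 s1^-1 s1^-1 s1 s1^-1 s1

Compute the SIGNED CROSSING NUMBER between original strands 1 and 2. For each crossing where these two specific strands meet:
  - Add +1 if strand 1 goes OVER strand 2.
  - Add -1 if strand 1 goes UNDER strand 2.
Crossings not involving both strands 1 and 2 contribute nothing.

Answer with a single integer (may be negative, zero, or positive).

Answer: -3

Derivation:
Gen 1: crossing 2x3. Both 1&2? no. Sum: 0
Gen 2: crossing 3x2. Both 1&2? no. Sum: 0
Gen 3: crossing 2x3. Both 1&2? no. Sum: 0
Gen 4: crossing 3x2. Both 1&2? no. Sum: 0
Gen 5: crossing 2x3. Both 1&2? no. Sum: 0
Gen 6: crossing 1x3. Both 1&2? no. Sum: 0
Gen 7: 1 under 2. Both 1&2? yes. Contrib: -1. Sum: -1
Gen 8: 2 over 1. Both 1&2? yes. Contrib: -1. Sum: -2
Gen 9: 1 under 2. Both 1&2? yes. Contrib: -1. Sum: -3
Gen 10: crossing 3x2. Both 1&2? no. Sum: -3
Gen 11: crossing 2x3. Both 1&2? no. Sum: -3
Gen 12: crossing 3x2. Both 1&2? no. Sum: -3
Gen 13: crossing 2x3. Both 1&2? no. Sum: -3
Gen 14: crossing 3x2. Both 1&2? no. Sum: -3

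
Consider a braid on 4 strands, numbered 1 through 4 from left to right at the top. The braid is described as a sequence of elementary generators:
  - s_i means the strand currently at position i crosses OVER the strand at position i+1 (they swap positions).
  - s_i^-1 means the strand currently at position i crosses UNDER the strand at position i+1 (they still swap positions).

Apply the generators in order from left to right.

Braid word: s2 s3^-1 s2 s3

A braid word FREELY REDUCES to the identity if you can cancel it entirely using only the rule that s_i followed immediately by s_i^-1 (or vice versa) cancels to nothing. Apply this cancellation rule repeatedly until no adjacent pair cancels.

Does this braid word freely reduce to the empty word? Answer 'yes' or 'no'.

Answer: no

Derivation:
Gen 1 (s2): push. Stack: [s2]
Gen 2 (s3^-1): push. Stack: [s2 s3^-1]
Gen 3 (s2): push. Stack: [s2 s3^-1 s2]
Gen 4 (s3): push. Stack: [s2 s3^-1 s2 s3]
Reduced word: s2 s3^-1 s2 s3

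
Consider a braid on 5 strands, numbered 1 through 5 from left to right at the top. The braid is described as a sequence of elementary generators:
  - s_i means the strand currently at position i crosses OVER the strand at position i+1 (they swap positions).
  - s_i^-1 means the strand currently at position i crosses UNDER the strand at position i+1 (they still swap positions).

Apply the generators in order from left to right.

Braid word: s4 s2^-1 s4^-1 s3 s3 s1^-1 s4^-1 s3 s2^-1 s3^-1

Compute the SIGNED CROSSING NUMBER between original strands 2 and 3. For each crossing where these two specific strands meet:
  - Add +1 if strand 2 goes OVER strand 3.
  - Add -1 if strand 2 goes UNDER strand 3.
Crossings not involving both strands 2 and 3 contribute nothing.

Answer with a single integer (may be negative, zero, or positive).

Answer: -1

Derivation:
Gen 1: crossing 4x5. Both 2&3? no. Sum: 0
Gen 2: 2 under 3. Both 2&3? yes. Contrib: -1. Sum: -1
Gen 3: crossing 5x4. Both 2&3? no. Sum: -1
Gen 4: crossing 2x4. Both 2&3? no. Sum: -1
Gen 5: crossing 4x2. Both 2&3? no. Sum: -1
Gen 6: crossing 1x3. Both 2&3? no. Sum: -1
Gen 7: crossing 4x5. Both 2&3? no. Sum: -1
Gen 8: crossing 2x5. Both 2&3? no. Sum: -1
Gen 9: crossing 1x5. Both 2&3? no. Sum: -1
Gen 10: crossing 1x2. Both 2&3? no. Sum: -1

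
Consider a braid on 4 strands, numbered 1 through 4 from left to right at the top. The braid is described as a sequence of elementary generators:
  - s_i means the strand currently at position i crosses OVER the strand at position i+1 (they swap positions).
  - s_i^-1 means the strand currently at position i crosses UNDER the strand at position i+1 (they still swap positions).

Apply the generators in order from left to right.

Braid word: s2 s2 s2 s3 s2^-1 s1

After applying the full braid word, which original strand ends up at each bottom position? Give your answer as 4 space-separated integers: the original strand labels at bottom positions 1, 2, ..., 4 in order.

Gen 1 (s2): strand 2 crosses over strand 3. Perm now: [1 3 2 4]
Gen 2 (s2): strand 3 crosses over strand 2. Perm now: [1 2 3 4]
Gen 3 (s2): strand 2 crosses over strand 3. Perm now: [1 3 2 4]
Gen 4 (s3): strand 2 crosses over strand 4. Perm now: [1 3 4 2]
Gen 5 (s2^-1): strand 3 crosses under strand 4. Perm now: [1 4 3 2]
Gen 6 (s1): strand 1 crosses over strand 4. Perm now: [4 1 3 2]

Answer: 4 1 3 2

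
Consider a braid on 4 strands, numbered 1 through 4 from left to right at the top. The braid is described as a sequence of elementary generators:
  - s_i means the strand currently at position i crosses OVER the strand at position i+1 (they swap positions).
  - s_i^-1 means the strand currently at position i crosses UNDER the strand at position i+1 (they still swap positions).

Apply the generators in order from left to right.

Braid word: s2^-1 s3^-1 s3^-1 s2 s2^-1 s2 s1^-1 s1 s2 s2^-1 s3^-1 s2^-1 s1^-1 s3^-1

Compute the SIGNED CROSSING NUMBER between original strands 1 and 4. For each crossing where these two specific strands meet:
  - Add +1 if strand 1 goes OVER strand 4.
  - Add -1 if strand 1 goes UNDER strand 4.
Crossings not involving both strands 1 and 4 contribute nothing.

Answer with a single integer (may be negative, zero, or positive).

Gen 1: crossing 2x3. Both 1&4? no. Sum: 0
Gen 2: crossing 2x4. Both 1&4? no. Sum: 0
Gen 3: crossing 4x2. Both 1&4? no. Sum: 0
Gen 4: crossing 3x2. Both 1&4? no. Sum: 0
Gen 5: crossing 2x3. Both 1&4? no. Sum: 0
Gen 6: crossing 3x2. Both 1&4? no. Sum: 0
Gen 7: crossing 1x2. Both 1&4? no. Sum: 0
Gen 8: crossing 2x1. Both 1&4? no. Sum: 0
Gen 9: crossing 2x3. Both 1&4? no. Sum: 0
Gen 10: crossing 3x2. Both 1&4? no. Sum: 0
Gen 11: crossing 3x4. Both 1&4? no. Sum: 0
Gen 12: crossing 2x4. Both 1&4? no. Sum: 0
Gen 13: 1 under 4. Both 1&4? yes. Contrib: -1. Sum: -1
Gen 14: crossing 2x3. Both 1&4? no. Sum: -1

Answer: -1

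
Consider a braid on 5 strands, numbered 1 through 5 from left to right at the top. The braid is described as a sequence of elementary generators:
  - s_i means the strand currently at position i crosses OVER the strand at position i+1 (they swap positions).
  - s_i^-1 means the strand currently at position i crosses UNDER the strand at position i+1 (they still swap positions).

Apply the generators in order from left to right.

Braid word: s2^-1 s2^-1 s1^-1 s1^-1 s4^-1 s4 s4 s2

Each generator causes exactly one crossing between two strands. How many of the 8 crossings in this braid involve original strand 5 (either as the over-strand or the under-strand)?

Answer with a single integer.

Answer: 3

Derivation:
Gen 1: crossing 2x3. Involves strand 5? no. Count so far: 0
Gen 2: crossing 3x2. Involves strand 5? no. Count so far: 0
Gen 3: crossing 1x2. Involves strand 5? no. Count so far: 0
Gen 4: crossing 2x1. Involves strand 5? no. Count so far: 0
Gen 5: crossing 4x5. Involves strand 5? yes. Count so far: 1
Gen 6: crossing 5x4. Involves strand 5? yes. Count so far: 2
Gen 7: crossing 4x5. Involves strand 5? yes. Count so far: 3
Gen 8: crossing 2x3. Involves strand 5? no. Count so far: 3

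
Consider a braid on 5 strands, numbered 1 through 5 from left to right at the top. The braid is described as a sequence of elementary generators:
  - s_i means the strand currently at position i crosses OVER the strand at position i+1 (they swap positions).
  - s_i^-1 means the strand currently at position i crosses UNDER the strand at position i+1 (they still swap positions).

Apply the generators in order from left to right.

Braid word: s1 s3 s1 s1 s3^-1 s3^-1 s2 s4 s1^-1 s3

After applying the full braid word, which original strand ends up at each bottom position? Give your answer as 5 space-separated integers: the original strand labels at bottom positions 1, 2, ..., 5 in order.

Gen 1 (s1): strand 1 crosses over strand 2. Perm now: [2 1 3 4 5]
Gen 2 (s3): strand 3 crosses over strand 4. Perm now: [2 1 4 3 5]
Gen 3 (s1): strand 2 crosses over strand 1. Perm now: [1 2 4 3 5]
Gen 4 (s1): strand 1 crosses over strand 2. Perm now: [2 1 4 3 5]
Gen 5 (s3^-1): strand 4 crosses under strand 3. Perm now: [2 1 3 4 5]
Gen 6 (s3^-1): strand 3 crosses under strand 4. Perm now: [2 1 4 3 5]
Gen 7 (s2): strand 1 crosses over strand 4. Perm now: [2 4 1 3 5]
Gen 8 (s4): strand 3 crosses over strand 5. Perm now: [2 4 1 5 3]
Gen 9 (s1^-1): strand 2 crosses under strand 4. Perm now: [4 2 1 5 3]
Gen 10 (s3): strand 1 crosses over strand 5. Perm now: [4 2 5 1 3]

Answer: 4 2 5 1 3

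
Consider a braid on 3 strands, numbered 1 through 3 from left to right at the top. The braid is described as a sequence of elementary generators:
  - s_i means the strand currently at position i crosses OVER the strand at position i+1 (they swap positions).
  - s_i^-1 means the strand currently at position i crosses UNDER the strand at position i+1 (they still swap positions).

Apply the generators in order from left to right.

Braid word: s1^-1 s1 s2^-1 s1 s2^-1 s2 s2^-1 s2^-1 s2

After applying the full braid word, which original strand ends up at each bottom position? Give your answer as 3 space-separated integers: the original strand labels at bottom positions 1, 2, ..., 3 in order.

Answer: 3 2 1

Derivation:
Gen 1 (s1^-1): strand 1 crosses under strand 2. Perm now: [2 1 3]
Gen 2 (s1): strand 2 crosses over strand 1. Perm now: [1 2 3]
Gen 3 (s2^-1): strand 2 crosses under strand 3. Perm now: [1 3 2]
Gen 4 (s1): strand 1 crosses over strand 3. Perm now: [3 1 2]
Gen 5 (s2^-1): strand 1 crosses under strand 2. Perm now: [3 2 1]
Gen 6 (s2): strand 2 crosses over strand 1. Perm now: [3 1 2]
Gen 7 (s2^-1): strand 1 crosses under strand 2. Perm now: [3 2 1]
Gen 8 (s2^-1): strand 2 crosses under strand 1. Perm now: [3 1 2]
Gen 9 (s2): strand 1 crosses over strand 2. Perm now: [3 2 1]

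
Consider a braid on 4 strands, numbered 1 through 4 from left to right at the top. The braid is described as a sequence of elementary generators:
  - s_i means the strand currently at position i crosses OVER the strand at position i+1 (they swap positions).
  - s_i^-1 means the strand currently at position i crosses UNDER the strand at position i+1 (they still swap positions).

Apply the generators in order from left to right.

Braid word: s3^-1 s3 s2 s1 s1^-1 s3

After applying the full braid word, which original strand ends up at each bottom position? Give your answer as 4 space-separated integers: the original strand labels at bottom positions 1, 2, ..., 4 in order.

Answer: 1 3 4 2

Derivation:
Gen 1 (s3^-1): strand 3 crosses under strand 4. Perm now: [1 2 4 3]
Gen 2 (s3): strand 4 crosses over strand 3. Perm now: [1 2 3 4]
Gen 3 (s2): strand 2 crosses over strand 3. Perm now: [1 3 2 4]
Gen 4 (s1): strand 1 crosses over strand 3. Perm now: [3 1 2 4]
Gen 5 (s1^-1): strand 3 crosses under strand 1. Perm now: [1 3 2 4]
Gen 6 (s3): strand 2 crosses over strand 4. Perm now: [1 3 4 2]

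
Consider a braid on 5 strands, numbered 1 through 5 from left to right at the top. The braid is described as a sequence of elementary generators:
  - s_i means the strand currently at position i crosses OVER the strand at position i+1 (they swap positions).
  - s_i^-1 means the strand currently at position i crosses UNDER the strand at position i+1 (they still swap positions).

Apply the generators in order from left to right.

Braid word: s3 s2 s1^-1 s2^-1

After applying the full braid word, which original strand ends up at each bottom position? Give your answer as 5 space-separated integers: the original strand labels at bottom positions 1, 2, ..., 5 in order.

Gen 1 (s3): strand 3 crosses over strand 4. Perm now: [1 2 4 3 5]
Gen 2 (s2): strand 2 crosses over strand 4. Perm now: [1 4 2 3 5]
Gen 3 (s1^-1): strand 1 crosses under strand 4. Perm now: [4 1 2 3 5]
Gen 4 (s2^-1): strand 1 crosses under strand 2. Perm now: [4 2 1 3 5]

Answer: 4 2 1 3 5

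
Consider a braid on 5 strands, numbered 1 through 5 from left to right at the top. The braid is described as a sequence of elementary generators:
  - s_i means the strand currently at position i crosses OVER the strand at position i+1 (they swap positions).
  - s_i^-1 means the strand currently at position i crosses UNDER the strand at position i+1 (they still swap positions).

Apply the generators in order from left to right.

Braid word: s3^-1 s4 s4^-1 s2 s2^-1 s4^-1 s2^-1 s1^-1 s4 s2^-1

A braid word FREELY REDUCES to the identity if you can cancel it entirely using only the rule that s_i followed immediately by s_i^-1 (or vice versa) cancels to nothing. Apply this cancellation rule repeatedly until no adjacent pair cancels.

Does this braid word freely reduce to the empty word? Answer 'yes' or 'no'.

Gen 1 (s3^-1): push. Stack: [s3^-1]
Gen 2 (s4): push. Stack: [s3^-1 s4]
Gen 3 (s4^-1): cancels prior s4. Stack: [s3^-1]
Gen 4 (s2): push. Stack: [s3^-1 s2]
Gen 5 (s2^-1): cancels prior s2. Stack: [s3^-1]
Gen 6 (s4^-1): push. Stack: [s3^-1 s4^-1]
Gen 7 (s2^-1): push. Stack: [s3^-1 s4^-1 s2^-1]
Gen 8 (s1^-1): push. Stack: [s3^-1 s4^-1 s2^-1 s1^-1]
Gen 9 (s4): push. Stack: [s3^-1 s4^-1 s2^-1 s1^-1 s4]
Gen 10 (s2^-1): push. Stack: [s3^-1 s4^-1 s2^-1 s1^-1 s4 s2^-1]
Reduced word: s3^-1 s4^-1 s2^-1 s1^-1 s4 s2^-1

Answer: no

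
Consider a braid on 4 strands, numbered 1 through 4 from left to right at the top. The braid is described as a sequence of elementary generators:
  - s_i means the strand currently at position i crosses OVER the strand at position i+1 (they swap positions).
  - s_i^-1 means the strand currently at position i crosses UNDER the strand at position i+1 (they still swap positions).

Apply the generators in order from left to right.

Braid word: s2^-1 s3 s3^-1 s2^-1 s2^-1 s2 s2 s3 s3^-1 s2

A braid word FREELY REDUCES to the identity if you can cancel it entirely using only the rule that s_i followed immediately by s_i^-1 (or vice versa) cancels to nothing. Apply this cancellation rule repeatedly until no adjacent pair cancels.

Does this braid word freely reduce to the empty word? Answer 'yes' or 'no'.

Answer: yes

Derivation:
Gen 1 (s2^-1): push. Stack: [s2^-1]
Gen 2 (s3): push. Stack: [s2^-1 s3]
Gen 3 (s3^-1): cancels prior s3. Stack: [s2^-1]
Gen 4 (s2^-1): push. Stack: [s2^-1 s2^-1]
Gen 5 (s2^-1): push. Stack: [s2^-1 s2^-1 s2^-1]
Gen 6 (s2): cancels prior s2^-1. Stack: [s2^-1 s2^-1]
Gen 7 (s2): cancels prior s2^-1. Stack: [s2^-1]
Gen 8 (s3): push. Stack: [s2^-1 s3]
Gen 9 (s3^-1): cancels prior s3. Stack: [s2^-1]
Gen 10 (s2): cancels prior s2^-1. Stack: []
Reduced word: (empty)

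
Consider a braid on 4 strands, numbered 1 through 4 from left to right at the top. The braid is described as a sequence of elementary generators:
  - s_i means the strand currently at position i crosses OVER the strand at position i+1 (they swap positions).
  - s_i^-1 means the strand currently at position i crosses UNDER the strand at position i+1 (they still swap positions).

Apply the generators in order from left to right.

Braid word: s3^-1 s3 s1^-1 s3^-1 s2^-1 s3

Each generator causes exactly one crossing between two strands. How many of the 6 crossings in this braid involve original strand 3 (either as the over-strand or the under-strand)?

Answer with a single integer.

Gen 1: crossing 3x4. Involves strand 3? yes. Count so far: 1
Gen 2: crossing 4x3. Involves strand 3? yes. Count so far: 2
Gen 3: crossing 1x2. Involves strand 3? no. Count so far: 2
Gen 4: crossing 3x4. Involves strand 3? yes. Count so far: 3
Gen 5: crossing 1x4. Involves strand 3? no. Count so far: 3
Gen 6: crossing 1x3. Involves strand 3? yes. Count so far: 4

Answer: 4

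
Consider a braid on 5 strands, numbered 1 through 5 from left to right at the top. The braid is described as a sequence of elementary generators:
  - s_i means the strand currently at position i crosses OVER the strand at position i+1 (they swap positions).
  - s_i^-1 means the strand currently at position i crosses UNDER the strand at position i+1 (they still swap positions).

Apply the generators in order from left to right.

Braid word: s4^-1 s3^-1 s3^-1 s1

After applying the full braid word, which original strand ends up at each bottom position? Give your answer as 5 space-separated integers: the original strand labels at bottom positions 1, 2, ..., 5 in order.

Gen 1 (s4^-1): strand 4 crosses under strand 5. Perm now: [1 2 3 5 4]
Gen 2 (s3^-1): strand 3 crosses under strand 5. Perm now: [1 2 5 3 4]
Gen 3 (s3^-1): strand 5 crosses under strand 3. Perm now: [1 2 3 5 4]
Gen 4 (s1): strand 1 crosses over strand 2. Perm now: [2 1 3 5 4]

Answer: 2 1 3 5 4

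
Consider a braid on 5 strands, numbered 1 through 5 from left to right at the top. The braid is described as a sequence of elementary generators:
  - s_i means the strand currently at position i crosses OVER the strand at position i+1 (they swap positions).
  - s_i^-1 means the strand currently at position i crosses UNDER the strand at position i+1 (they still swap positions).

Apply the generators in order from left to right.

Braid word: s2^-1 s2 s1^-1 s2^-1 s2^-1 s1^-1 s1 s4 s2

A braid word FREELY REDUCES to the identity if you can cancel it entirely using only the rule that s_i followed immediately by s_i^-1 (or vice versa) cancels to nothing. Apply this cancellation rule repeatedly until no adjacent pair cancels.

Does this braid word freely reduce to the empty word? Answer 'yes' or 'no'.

Answer: no

Derivation:
Gen 1 (s2^-1): push. Stack: [s2^-1]
Gen 2 (s2): cancels prior s2^-1. Stack: []
Gen 3 (s1^-1): push. Stack: [s1^-1]
Gen 4 (s2^-1): push. Stack: [s1^-1 s2^-1]
Gen 5 (s2^-1): push. Stack: [s1^-1 s2^-1 s2^-1]
Gen 6 (s1^-1): push. Stack: [s1^-1 s2^-1 s2^-1 s1^-1]
Gen 7 (s1): cancels prior s1^-1. Stack: [s1^-1 s2^-1 s2^-1]
Gen 8 (s4): push. Stack: [s1^-1 s2^-1 s2^-1 s4]
Gen 9 (s2): push. Stack: [s1^-1 s2^-1 s2^-1 s4 s2]
Reduced word: s1^-1 s2^-1 s2^-1 s4 s2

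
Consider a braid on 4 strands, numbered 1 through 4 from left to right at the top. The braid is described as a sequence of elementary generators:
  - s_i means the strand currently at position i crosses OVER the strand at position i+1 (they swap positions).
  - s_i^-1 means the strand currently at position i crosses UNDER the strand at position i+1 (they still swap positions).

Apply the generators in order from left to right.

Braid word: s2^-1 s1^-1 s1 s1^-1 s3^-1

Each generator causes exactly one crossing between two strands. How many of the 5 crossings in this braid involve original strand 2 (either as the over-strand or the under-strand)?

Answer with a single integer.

Gen 1: crossing 2x3. Involves strand 2? yes. Count so far: 1
Gen 2: crossing 1x3. Involves strand 2? no. Count so far: 1
Gen 3: crossing 3x1. Involves strand 2? no. Count so far: 1
Gen 4: crossing 1x3. Involves strand 2? no. Count so far: 1
Gen 5: crossing 2x4. Involves strand 2? yes. Count so far: 2

Answer: 2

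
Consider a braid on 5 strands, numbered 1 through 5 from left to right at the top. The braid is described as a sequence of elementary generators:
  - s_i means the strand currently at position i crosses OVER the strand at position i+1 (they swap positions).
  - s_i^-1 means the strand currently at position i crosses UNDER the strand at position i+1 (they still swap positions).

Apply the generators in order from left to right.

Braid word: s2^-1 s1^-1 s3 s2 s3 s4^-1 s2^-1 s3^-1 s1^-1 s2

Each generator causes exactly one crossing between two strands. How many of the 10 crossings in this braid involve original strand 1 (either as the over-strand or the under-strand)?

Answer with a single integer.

Answer: 4

Derivation:
Gen 1: crossing 2x3. Involves strand 1? no. Count so far: 0
Gen 2: crossing 1x3. Involves strand 1? yes. Count so far: 1
Gen 3: crossing 2x4. Involves strand 1? no. Count so far: 1
Gen 4: crossing 1x4. Involves strand 1? yes. Count so far: 2
Gen 5: crossing 1x2. Involves strand 1? yes. Count so far: 3
Gen 6: crossing 1x5. Involves strand 1? yes. Count so far: 4
Gen 7: crossing 4x2. Involves strand 1? no. Count so far: 4
Gen 8: crossing 4x5. Involves strand 1? no. Count so far: 4
Gen 9: crossing 3x2. Involves strand 1? no. Count so far: 4
Gen 10: crossing 3x5. Involves strand 1? no. Count so far: 4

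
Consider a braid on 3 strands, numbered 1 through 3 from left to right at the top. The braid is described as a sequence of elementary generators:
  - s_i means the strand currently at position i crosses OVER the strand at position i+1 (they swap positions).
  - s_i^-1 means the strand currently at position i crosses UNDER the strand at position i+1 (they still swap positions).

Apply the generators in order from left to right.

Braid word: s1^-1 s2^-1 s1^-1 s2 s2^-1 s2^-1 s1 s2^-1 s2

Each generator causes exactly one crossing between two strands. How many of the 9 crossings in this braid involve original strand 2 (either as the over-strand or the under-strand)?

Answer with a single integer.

Gen 1: crossing 1x2. Involves strand 2? yes. Count so far: 1
Gen 2: crossing 1x3. Involves strand 2? no. Count so far: 1
Gen 3: crossing 2x3. Involves strand 2? yes. Count so far: 2
Gen 4: crossing 2x1. Involves strand 2? yes. Count so far: 3
Gen 5: crossing 1x2. Involves strand 2? yes. Count so far: 4
Gen 6: crossing 2x1. Involves strand 2? yes. Count so far: 5
Gen 7: crossing 3x1. Involves strand 2? no. Count so far: 5
Gen 8: crossing 3x2. Involves strand 2? yes. Count so far: 6
Gen 9: crossing 2x3. Involves strand 2? yes. Count so far: 7

Answer: 7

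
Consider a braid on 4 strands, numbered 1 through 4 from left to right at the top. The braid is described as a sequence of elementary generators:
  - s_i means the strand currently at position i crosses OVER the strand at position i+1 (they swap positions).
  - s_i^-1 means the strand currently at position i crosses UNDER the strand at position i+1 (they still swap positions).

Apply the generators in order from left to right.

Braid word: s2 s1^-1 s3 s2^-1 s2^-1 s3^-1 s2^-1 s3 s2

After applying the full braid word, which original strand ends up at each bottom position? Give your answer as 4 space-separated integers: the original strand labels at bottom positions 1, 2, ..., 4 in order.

Gen 1 (s2): strand 2 crosses over strand 3. Perm now: [1 3 2 4]
Gen 2 (s1^-1): strand 1 crosses under strand 3. Perm now: [3 1 2 4]
Gen 3 (s3): strand 2 crosses over strand 4. Perm now: [3 1 4 2]
Gen 4 (s2^-1): strand 1 crosses under strand 4. Perm now: [3 4 1 2]
Gen 5 (s2^-1): strand 4 crosses under strand 1. Perm now: [3 1 4 2]
Gen 6 (s3^-1): strand 4 crosses under strand 2. Perm now: [3 1 2 4]
Gen 7 (s2^-1): strand 1 crosses under strand 2. Perm now: [3 2 1 4]
Gen 8 (s3): strand 1 crosses over strand 4. Perm now: [3 2 4 1]
Gen 9 (s2): strand 2 crosses over strand 4. Perm now: [3 4 2 1]

Answer: 3 4 2 1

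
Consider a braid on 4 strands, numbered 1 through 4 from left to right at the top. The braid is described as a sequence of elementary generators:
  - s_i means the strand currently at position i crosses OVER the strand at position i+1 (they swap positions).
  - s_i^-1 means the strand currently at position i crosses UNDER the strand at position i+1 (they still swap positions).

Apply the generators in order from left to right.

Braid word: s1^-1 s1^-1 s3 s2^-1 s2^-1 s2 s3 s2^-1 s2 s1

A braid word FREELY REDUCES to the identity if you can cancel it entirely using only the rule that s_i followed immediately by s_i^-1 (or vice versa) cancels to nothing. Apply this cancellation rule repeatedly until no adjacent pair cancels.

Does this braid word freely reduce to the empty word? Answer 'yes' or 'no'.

Answer: no

Derivation:
Gen 1 (s1^-1): push. Stack: [s1^-1]
Gen 2 (s1^-1): push. Stack: [s1^-1 s1^-1]
Gen 3 (s3): push. Stack: [s1^-1 s1^-1 s3]
Gen 4 (s2^-1): push. Stack: [s1^-1 s1^-1 s3 s2^-1]
Gen 5 (s2^-1): push. Stack: [s1^-1 s1^-1 s3 s2^-1 s2^-1]
Gen 6 (s2): cancels prior s2^-1. Stack: [s1^-1 s1^-1 s3 s2^-1]
Gen 7 (s3): push. Stack: [s1^-1 s1^-1 s3 s2^-1 s3]
Gen 8 (s2^-1): push. Stack: [s1^-1 s1^-1 s3 s2^-1 s3 s2^-1]
Gen 9 (s2): cancels prior s2^-1. Stack: [s1^-1 s1^-1 s3 s2^-1 s3]
Gen 10 (s1): push. Stack: [s1^-1 s1^-1 s3 s2^-1 s3 s1]
Reduced word: s1^-1 s1^-1 s3 s2^-1 s3 s1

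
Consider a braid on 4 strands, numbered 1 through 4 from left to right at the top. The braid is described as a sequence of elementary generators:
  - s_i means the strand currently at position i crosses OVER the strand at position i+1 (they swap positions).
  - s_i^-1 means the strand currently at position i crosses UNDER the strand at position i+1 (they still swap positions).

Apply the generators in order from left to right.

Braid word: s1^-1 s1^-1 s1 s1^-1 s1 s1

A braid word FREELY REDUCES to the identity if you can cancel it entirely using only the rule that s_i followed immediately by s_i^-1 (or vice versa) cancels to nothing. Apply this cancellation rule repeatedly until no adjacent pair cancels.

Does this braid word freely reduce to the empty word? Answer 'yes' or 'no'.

Gen 1 (s1^-1): push. Stack: [s1^-1]
Gen 2 (s1^-1): push. Stack: [s1^-1 s1^-1]
Gen 3 (s1): cancels prior s1^-1. Stack: [s1^-1]
Gen 4 (s1^-1): push. Stack: [s1^-1 s1^-1]
Gen 5 (s1): cancels prior s1^-1. Stack: [s1^-1]
Gen 6 (s1): cancels prior s1^-1. Stack: []
Reduced word: (empty)

Answer: yes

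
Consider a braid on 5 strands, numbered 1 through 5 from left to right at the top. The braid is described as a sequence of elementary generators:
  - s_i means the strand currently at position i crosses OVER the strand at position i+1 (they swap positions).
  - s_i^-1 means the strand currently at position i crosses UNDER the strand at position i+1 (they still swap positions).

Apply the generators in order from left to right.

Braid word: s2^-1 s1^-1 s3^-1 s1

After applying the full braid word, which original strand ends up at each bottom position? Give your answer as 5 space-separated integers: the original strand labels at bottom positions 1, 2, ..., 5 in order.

Answer: 1 3 4 2 5

Derivation:
Gen 1 (s2^-1): strand 2 crosses under strand 3. Perm now: [1 3 2 4 5]
Gen 2 (s1^-1): strand 1 crosses under strand 3. Perm now: [3 1 2 4 5]
Gen 3 (s3^-1): strand 2 crosses under strand 4. Perm now: [3 1 4 2 5]
Gen 4 (s1): strand 3 crosses over strand 1. Perm now: [1 3 4 2 5]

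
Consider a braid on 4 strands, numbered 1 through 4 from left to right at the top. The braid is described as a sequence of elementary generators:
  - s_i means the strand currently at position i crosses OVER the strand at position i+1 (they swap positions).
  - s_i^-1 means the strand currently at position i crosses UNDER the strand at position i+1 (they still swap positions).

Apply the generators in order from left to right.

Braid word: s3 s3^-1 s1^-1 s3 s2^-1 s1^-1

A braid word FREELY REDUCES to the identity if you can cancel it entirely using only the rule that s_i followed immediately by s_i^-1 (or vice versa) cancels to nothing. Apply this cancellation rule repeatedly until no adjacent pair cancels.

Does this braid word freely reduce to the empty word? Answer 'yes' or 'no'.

Gen 1 (s3): push. Stack: [s3]
Gen 2 (s3^-1): cancels prior s3. Stack: []
Gen 3 (s1^-1): push. Stack: [s1^-1]
Gen 4 (s3): push. Stack: [s1^-1 s3]
Gen 5 (s2^-1): push. Stack: [s1^-1 s3 s2^-1]
Gen 6 (s1^-1): push. Stack: [s1^-1 s3 s2^-1 s1^-1]
Reduced word: s1^-1 s3 s2^-1 s1^-1

Answer: no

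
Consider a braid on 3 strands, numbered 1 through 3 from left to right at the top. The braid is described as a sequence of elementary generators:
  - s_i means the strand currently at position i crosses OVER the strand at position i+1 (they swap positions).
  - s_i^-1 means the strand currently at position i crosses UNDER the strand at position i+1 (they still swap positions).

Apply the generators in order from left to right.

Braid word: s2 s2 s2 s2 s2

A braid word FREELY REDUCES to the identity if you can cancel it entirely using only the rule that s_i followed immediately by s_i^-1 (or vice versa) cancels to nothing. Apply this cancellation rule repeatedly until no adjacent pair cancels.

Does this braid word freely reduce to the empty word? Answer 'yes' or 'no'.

Answer: no

Derivation:
Gen 1 (s2): push. Stack: [s2]
Gen 2 (s2): push. Stack: [s2 s2]
Gen 3 (s2): push. Stack: [s2 s2 s2]
Gen 4 (s2): push. Stack: [s2 s2 s2 s2]
Gen 5 (s2): push. Stack: [s2 s2 s2 s2 s2]
Reduced word: s2 s2 s2 s2 s2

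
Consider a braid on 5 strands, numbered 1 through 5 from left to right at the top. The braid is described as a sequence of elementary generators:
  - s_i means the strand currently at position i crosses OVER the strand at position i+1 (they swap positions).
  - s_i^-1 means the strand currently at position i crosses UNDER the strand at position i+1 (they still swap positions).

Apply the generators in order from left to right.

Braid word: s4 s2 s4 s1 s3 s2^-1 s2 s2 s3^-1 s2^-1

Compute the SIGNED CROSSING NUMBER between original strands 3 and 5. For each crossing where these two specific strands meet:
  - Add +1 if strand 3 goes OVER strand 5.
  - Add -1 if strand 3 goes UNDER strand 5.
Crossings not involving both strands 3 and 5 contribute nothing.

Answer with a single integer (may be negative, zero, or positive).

Gen 1: crossing 4x5. Both 3&5? no. Sum: 0
Gen 2: crossing 2x3. Both 3&5? no. Sum: 0
Gen 3: crossing 5x4. Both 3&5? no. Sum: 0
Gen 4: crossing 1x3. Both 3&5? no. Sum: 0
Gen 5: crossing 2x4. Both 3&5? no. Sum: 0
Gen 6: crossing 1x4. Both 3&5? no. Sum: 0
Gen 7: crossing 4x1. Both 3&5? no. Sum: 0
Gen 8: crossing 1x4. Both 3&5? no. Sum: 0
Gen 9: crossing 1x2. Both 3&5? no. Sum: 0
Gen 10: crossing 4x2. Both 3&5? no. Sum: 0

Answer: 0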